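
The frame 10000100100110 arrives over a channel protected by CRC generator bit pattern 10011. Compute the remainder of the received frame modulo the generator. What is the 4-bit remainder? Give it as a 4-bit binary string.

Modulo-2 division of 10000100100110 by 10011:
  pos 0: 10000 XOR 10011 = 00011
  pos 3: 11100 XOR 10011 = 01111
  pos 4: 11111 XOR 10011 = 01100
  pos 5: 11000 XOR 10011 = 01011
  pos 6: 10110 XOR 10011 = 00101
  pos 8: 10111 XOR 10011 = 00100
Remainder = 1000 (nonzero — an error is detected).

1000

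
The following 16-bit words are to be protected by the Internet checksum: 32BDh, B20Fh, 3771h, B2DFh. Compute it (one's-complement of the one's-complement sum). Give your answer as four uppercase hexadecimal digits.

30E2

One's-complement addition (fold any carry out of bit 15 back into bit 0):
  0x32BD + 0xB20F = 0x0E4CC
  0xE4CC + 0x3771 = 0x11C3D → wrap carry → 0x1C3E
  0x1C3E + 0xB2DF = 0x0CF1D
One's-complement sum = 0xCF1D.
Checksum = ~0xCF1D & 0xFFFF = 0x30E2.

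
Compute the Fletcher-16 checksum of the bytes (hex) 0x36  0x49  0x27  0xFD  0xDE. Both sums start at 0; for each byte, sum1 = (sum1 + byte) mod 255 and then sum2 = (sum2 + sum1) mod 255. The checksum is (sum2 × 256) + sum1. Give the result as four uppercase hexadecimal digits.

8483

Running sums (mod 255):
  after byte 0 (0x36): sum1=54, sum2=54
  after byte 1 (0x49): sum1=127, sum2=181
  after byte 2 (0x27): sum1=166, sum2=92
  after byte 3 (0xFD): sum1=164, sum2=1
  after byte 4 (0xDE): sum1=131, sum2=132
Checksum = sum2·256 + sum1 = 132·256 + 131 = 33923 = 0x8483.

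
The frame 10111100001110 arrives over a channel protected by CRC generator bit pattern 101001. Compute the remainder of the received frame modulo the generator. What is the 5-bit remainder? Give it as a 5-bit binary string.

00000

Modulo-2 division of 10111100001110 by 101001:
  pos 0: 101111 XOR 101001 = 000110
  pos 3: 110000 XOR 101001 = 011001
  pos 4: 110010 XOR 101001 = 011011
  pos 5: 110111 XOR 101001 = 011110
  pos 6: 111101 XOR 101001 = 010100
  pos 7: 101001 XOR 101001 = 000000
Remainder = 00000 (zero — the frame passes the CRC check).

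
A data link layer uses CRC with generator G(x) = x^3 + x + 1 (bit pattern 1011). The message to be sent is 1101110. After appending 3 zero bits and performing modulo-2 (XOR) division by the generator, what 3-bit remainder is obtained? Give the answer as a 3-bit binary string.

010

Append 3 zeros: 1101110000. Divide by 1011 (XOR where the leading bit is 1):
  pos 0: 1101 XOR 1011 = 0110
  pos 1: 1101 XOR 1011 = 0110
  pos 2: 1101 XOR 1011 = 0110
  pos 3: 1100 XOR 1011 = 0111
  pos 4: 1110 XOR 1011 = 0101
  pos 5: 1010 XOR 1011 = 0001
Remainder (last 3 bits) = 010. This is the CRC / FCS.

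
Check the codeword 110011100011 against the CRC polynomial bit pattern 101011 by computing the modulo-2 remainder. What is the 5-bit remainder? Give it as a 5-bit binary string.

00111

Modulo-2 division of 110011100011 by 101011:
  pos 0: 110011 XOR 101011 = 011000
  pos 1: 110001 XOR 101011 = 011010
  pos 2: 110100 XOR 101011 = 011111
  pos 3: 111110 XOR 101011 = 010101
  pos 4: 101010 XOR 101011 = 000001
Remainder = 00111 (nonzero — an error is detected).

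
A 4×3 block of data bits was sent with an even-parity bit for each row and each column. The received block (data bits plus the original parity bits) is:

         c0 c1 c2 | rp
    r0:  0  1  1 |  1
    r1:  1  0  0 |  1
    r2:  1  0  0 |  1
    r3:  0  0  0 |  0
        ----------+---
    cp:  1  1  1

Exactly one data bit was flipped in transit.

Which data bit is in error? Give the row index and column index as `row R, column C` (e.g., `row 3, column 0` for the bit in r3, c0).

row 0, column 0

Recompute each row's even parity and compare to rp:
  r0: data parity 0, sent rp 1 → mismatch
  r1: data parity 1, sent rp 1 → ok
  r2: data parity 1, sent rp 1 → ok
  r3: data parity 0, sent rp 0 → ok
Recompute each column's even parity and compare to cp:
  c0: data parity 0, sent cp 1 → mismatch
  c1: data parity 1, sent cp 1 → ok
  c2: data parity 1, sent cp 1 → ok
Exactly one row (r0) and one column (c0) fail → the flipped bit is at their intersection.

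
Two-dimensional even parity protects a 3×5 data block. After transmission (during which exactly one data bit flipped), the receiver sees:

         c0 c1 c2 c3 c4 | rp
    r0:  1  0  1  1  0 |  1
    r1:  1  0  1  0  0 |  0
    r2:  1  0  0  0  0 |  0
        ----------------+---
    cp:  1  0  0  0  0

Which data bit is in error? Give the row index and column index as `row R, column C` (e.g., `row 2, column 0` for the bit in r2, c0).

Recompute each row's even parity and compare to rp:
  r0: data parity 1, sent rp 1 → ok
  r1: data parity 0, sent rp 0 → ok
  r2: data parity 1, sent rp 0 → mismatch
Recompute each column's even parity and compare to cp:
  c0: data parity 1, sent cp 1 → ok
  c1: data parity 0, sent cp 0 → ok
  c2: data parity 0, sent cp 0 → ok
  c3: data parity 1, sent cp 0 → mismatch
  c4: data parity 0, sent cp 0 → ok
Exactly one row (r2) and one column (c3) fail → the flipped bit is at their intersection.

row 2, column 3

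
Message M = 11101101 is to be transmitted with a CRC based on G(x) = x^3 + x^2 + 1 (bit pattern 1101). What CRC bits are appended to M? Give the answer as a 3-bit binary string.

011

Append 3 zeros: 11101101000. Divide by 1101 (XOR where the leading bit is 1):
  pos 0: 1110 XOR 1101 = 0011
  pos 2: 1111 XOR 1101 = 0010
  pos 4: 1001 XOR 1101 = 0100
  pos 5: 1000 XOR 1101 = 0101
  pos 6: 1010 XOR 1101 = 0111
  pos 7: 1110 XOR 1101 = 0011
Remainder (last 3 bits) = 011. This is the CRC / FCS.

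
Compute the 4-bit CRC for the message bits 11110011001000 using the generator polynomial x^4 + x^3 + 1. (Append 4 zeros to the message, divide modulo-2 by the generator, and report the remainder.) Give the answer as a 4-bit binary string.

1011

Append 4 zeros: 111100110010000000. Divide by 11001 (XOR where the leading bit is 1):
  pos 0: 11110 XOR 11001 = 00111
  pos 2: 11101 XOR 11001 = 00100
  pos 4: 10010 XOR 11001 = 01011
  pos 5: 10110 XOR 11001 = 01111
  pos 6: 11111 XOR 11001 = 00110
  pos 8: 11000 XOR 11001 = 00001
  pos 12: 10000 XOR 11001 = 01001
  pos 13: 10010 XOR 11001 = 01011
Remainder (last 4 bits) = 1011. This is the CRC / FCS.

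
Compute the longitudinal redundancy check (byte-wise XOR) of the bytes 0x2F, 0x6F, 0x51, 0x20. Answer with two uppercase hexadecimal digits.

31

XOR the bytes together:
  start with 0x2F
  0x2F ⊕ 0x6F = 0x40
  0x40 ⊕ 0x51 = 0x11
  0x11 ⊕ 0x20 = 0x31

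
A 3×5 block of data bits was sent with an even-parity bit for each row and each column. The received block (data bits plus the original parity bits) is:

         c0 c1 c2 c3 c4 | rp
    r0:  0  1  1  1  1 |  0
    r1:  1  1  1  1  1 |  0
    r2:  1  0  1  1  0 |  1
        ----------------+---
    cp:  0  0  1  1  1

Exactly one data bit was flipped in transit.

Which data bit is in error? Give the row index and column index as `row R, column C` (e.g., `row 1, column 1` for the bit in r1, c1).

row 1, column 4

Recompute each row's even parity and compare to rp:
  r0: data parity 0, sent rp 0 → ok
  r1: data parity 1, sent rp 0 → mismatch
  r2: data parity 1, sent rp 1 → ok
Recompute each column's even parity and compare to cp:
  c0: data parity 0, sent cp 0 → ok
  c1: data parity 0, sent cp 0 → ok
  c2: data parity 1, sent cp 1 → ok
  c3: data parity 1, sent cp 1 → ok
  c4: data parity 0, sent cp 1 → mismatch
Exactly one row (r1) and one column (c4) fail → the flipped bit is at their intersection.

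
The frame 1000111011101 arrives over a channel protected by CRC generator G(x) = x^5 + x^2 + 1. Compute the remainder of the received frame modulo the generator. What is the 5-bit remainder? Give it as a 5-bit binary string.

Modulo-2 division of 1000111011101 by 100101:
  pos 0: 100011 XOR 100101 = 000110
  pos 3: 110101 XOR 100101 = 010000
  pos 4: 100001 XOR 100101 = 000100
  pos 7: 100101 XOR 100101 = 000000
Remainder = 00000 (zero — the frame passes the CRC check).

00000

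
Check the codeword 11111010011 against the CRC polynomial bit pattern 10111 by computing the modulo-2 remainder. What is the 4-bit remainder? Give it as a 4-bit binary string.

0000

Modulo-2 division of 11111010011 by 10111:
  pos 0: 11111 XOR 10111 = 01000
  pos 1: 10000 XOR 10111 = 00111
  pos 3: 11110 XOR 10111 = 01001
  pos 4: 10010 XOR 10111 = 00101
  pos 6: 10111 XOR 10111 = 00000
Remainder = 0000 (zero — the frame passes the CRC check).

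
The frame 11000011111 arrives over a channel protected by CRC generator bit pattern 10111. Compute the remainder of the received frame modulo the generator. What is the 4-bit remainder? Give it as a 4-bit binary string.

Modulo-2 division of 11000011111 by 10111:
  pos 0: 11000 XOR 10111 = 01111
  pos 1: 11110 XOR 10111 = 01001
  pos 2: 10011 XOR 10111 = 00100
  pos 4: 10011 XOR 10111 = 00100
  pos 6: 10011 XOR 10111 = 00100
Remainder = 0100 (nonzero — an error is detected).

0100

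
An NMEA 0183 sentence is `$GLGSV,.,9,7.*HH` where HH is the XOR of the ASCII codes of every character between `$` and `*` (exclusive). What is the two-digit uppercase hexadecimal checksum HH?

XOR the ASCII codes of the payload characters:
  'G' = 0x47 → acc = 0x47
  'L' = 0x4C → acc = 0x0B
  'G' = 0x47 → acc = 0x4C
  'S' = 0x53 → acc = 0x1F
  'V' = 0x56 → acc = 0x49
  ',' = 0x2C → acc = 0x65
  '.' = 0x2E → acc = 0x4B
  ',' = 0x2C → acc = 0x67
  '9' = 0x39 → acc = 0x5E
  ',' = 0x2C → acc = 0x72
  '7' = 0x37 → acc = 0x45
  '.' = 0x2E → acc = 0x6B
Checksum = 0x6B.

6B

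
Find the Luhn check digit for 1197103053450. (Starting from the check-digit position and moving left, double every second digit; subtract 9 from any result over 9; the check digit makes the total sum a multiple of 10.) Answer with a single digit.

6

Partial digits right→left: 0 5 4 3 5 0 3 0 1 7 9 1 1
Double every second digit counting from the check-digit position (so the 1st, 3rd, 5th, ... of the partial from the right).
  doubled (with −9 where >9): 0 8 1 6 2 9 2 → sum 28
  kept as-is: 5 3 0 0 7 1 → sum 16
Total = 28 + 16 = 44.
Check digit = (10 − (44 mod 10)) mod 10 = 6.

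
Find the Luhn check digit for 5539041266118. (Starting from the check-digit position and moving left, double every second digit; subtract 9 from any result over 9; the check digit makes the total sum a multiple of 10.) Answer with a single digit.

2

Partial digits right→left: 8 1 1 6 6 2 1 4 0 9 3 5 5
Double every second digit counting from the check-digit position (so the 1st, 3rd, 5th, ... of the partial from the right).
  doubled (with −9 where >9): 7 2 3 2 0 6 1 → sum 21
  kept as-is: 1 6 2 4 9 5 → sum 27
Total = 21 + 27 = 48.
Check digit = (10 − (48 mod 10)) mod 10 = 2.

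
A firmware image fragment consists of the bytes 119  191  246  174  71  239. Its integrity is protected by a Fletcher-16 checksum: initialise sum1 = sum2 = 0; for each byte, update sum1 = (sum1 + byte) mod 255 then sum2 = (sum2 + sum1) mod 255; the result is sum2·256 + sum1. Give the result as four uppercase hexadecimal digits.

F114

Running sums (mod 255):
  after byte 0 (119): sum1=119, sum2=119
  after byte 1 (191): sum1=55, sum2=174
  after byte 2 (246): sum1=46, sum2=220
  after byte 3 (174): sum1=220, sum2=185
  after byte 4 (71): sum1=36, sum2=221
  after byte 5 (239): sum1=20, sum2=241
Checksum = sum2·256 + sum1 = 241·256 + 20 = 61716 = 0xF114.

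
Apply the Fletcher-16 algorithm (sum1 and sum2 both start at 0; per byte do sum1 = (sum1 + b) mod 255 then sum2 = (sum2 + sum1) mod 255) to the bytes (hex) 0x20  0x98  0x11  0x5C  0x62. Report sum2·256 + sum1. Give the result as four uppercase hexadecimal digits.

5188

Running sums (mod 255):
  after byte 0 (0x20): sum1=32, sum2=32
  after byte 1 (0x98): sum1=184, sum2=216
  after byte 2 (0x11): sum1=201, sum2=162
  after byte 3 (0x5C): sum1=38, sum2=200
  after byte 4 (0x62): sum1=136, sum2=81
Checksum = sum2·256 + sum1 = 81·256 + 136 = 20872 = 0x5188.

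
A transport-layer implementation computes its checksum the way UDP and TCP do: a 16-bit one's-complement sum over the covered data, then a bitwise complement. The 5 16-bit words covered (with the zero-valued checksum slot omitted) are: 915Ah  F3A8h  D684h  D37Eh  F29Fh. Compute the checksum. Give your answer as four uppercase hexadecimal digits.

One's-complement addition (fold any carry out of bit 15 back into bit 0):
  0x915A + 0xF3A8 = 0x18502 → wrap carry → 0x8503
  0x8503 + 0xD684 = 0x15B87 → wrap carry → 0x5B88
  0x5B88 + 0xD37E = 0x12F06 → wrap carry → 0x2F07
  0x2F07 + 0xF29F = 0x121A6 → wrap carry → 0x21A7
One's-complement sum = 0x21A7.
Checksum = ~0x21A7 & 0xFFFF = 0xDE58.

DE58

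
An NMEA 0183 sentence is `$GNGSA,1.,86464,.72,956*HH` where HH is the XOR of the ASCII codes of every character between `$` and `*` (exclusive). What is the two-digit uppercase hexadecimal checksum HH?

XOR the ASCII codes of the payload characters:
  'G' = 0x47 → acc = 0x47
  'N' = 0x4E → acc = 0x09
  'G' = 0x47 → acc = 0x4E
  'S' = 0x53 → acc = 0x1D
  'A' = 0x41 → acc = 0x5C
  ',' = 0x2C → acc = 0x70
  '1' = 0x31 → acc = 0x41
  '.' = 0x2E → acc = 0x6F
  ',' = 0x2C → acc = 0x43
  '8' = 0x38 → acc = 0x7B
  '6' = 0x36 → acc = 0x4D
  '4' = 0x34 → acc = 0x79
  '6' = 0x36 → acc = 0x4F
  '4' = 0x34 → acc = 0x7B
  ',' = 0x2C → acc = 0x57
  '.' = 0x2E → acc = 0x79
  '7' = 0x37 → acc = 0x4E
  '2' = 0x32 → acc = 0x7C
  ',' = 0x2C → acc = 0x50
  '9' = 0x39 → acc = 0x69
  '5' = 0x35 → acc = 0x5C
  '6' = 0x36 → acc = 0x6A
Checksum = 0x6A.

6A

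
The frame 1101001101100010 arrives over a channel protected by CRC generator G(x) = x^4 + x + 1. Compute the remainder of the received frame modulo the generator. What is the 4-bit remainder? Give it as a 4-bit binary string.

0000

Modulo-2 division of 1101001101100010 by 10011:
  pos 0: 11010 XOR 10011 = 01001
  pos 1: 10010 XOR 10011 = 00001
  pos 5: 11101 XOR 10011 = 01110
  pos 6: 11101 XOR 10011 = 01110
  pos 7: 11100 XOR 10011 = 01111
  pos 8: 11110 XOR 10011 = 01101
  pos 9: 11010 XOR 10011 = 01001
  pos 10: 10011 XOR 10011 = 00000
Remainder = 0000 (zero — the frame passes the CRC check).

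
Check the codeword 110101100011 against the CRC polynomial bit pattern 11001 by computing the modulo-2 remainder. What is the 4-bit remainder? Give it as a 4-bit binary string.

1110

Modulo-2 division of 110101100011 by 11001:
  pos 0: 11010 XOR 11001 = 00011
  pos 3: 11110 XOR 11001 = 00111
  pos 5: 11100 XOR 11001 = 00101
  pos 7: 10111 XOR 11001 = 01110
Remainder = 1110 (nonzero — an error is detected).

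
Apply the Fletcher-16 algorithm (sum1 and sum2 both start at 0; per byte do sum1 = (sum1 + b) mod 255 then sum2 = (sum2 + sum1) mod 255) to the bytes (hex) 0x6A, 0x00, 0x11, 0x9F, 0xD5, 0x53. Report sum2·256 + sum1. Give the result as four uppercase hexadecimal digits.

Running sums (mod 255):
  after byte 0 (0x6A): sum1=106, sum2=106
  after byte 1 (0x00): sum1=106, sum2=212
  after byte 2 (0x11): sum1=123, sum2=80
  after byte 3 (0x9F): sum1=27, sum2=107
  after byte 4 (0xD5): sum1=240, sum2=92
  after byte 5 (0x53): sum1=68, sum2=160
Checksum = sum2·256 + sum1 = 160·256 + 68 = 41028 = 0xA044.

A044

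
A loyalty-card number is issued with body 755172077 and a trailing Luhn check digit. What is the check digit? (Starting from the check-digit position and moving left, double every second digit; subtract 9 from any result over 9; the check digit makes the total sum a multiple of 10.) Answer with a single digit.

9

Partial digits right→left: 7 7 0 2 7 1 5 5 7
Double every second digit counting from the check-digit position (so the 1st, 3rd, 5th, ... of the partial from the right).
  doubled (with −9 where >9): 5 0 5 1 5 → sum 16
  kept as-is: 7 2 1 5 → sum 15
Total = 16 + 15 = 31.
Check digit = (10 − (31 mod 10)) mod 10 = 9.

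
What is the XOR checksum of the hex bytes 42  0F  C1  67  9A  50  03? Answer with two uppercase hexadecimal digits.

XOR the bytes together:
  start with 0x42
  0x42 ⊕ 0x0F = 0x4D
  0x4D ⊕ 0xC1 = 0x8C
  0x8C ⊕ 0x67 = 0xEB
  0xEB ⊕ 0x9A = 0x71
  0x71 ⊕ 0x50 = 0x21
  0x21 ⊕ 0x03 = 0x22

22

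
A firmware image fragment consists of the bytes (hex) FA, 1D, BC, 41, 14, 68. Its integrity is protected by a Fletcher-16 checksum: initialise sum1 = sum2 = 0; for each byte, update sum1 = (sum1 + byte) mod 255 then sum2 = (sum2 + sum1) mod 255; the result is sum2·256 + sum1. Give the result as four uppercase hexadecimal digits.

Running sums (mod 255):
  after byte 0 (FA): sum1=250, sum2=250
  after byte 1 (1D): sum1=24, sum2=19
  after byte 2 (BC): sum1=212, sum2=231
  after byte 3 (41): sum1=22, sum2=253
  after byte 4 (14): sum1=42, sum2=40
  after byte 5 (68): sum1=146, sum2=186
Checksum = sum2·256 + sum1 = 186·256 + 146 = 47762 = 0xBA92.

BA92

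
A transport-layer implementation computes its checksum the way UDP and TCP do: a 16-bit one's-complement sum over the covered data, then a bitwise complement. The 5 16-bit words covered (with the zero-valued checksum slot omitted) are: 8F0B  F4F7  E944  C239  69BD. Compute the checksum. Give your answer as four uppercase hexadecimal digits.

One's-complement addition (fold any carry out of bit 15 back into bit 0):
  0x8F0B + 0xF4F7 = 0x18402 → wrap carry → 0x8403
  0x8403 + 0xE944 = 0x16D47 → wrap carry → 0x6D48
  0x6D48 + 0xC239 = 0x12F81 → wrap carry → 0x2F82
  0x2F82 + 0x69BD = 0x0993F
One's-complement sum = 0x993F.
Checksum = ~0x993F & 0xFFFF = 0x66C0.

66C0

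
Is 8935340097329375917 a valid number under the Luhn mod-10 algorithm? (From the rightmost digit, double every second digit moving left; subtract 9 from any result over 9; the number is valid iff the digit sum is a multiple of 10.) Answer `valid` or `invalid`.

invalid

From the right, keep odd positions and double even positions (subtract 9 from any doubled value over 9):
  doubled (positions 2,4,...): 2 1 6 4 5 0 8 1 9 → sum 36
  kept (positions 1,3,...): 7 9 7 9 3 9 0 3 3 8 → sum 58
Total = 94.
94 mod 10 = 4, so the number is invalid.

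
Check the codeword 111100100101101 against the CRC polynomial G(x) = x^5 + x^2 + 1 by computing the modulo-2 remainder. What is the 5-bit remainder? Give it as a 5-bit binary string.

01101

Modulo-2 division of 111100100101101 by 100101:
  pos 0: 111100 XOR 100101 = 011001
  pos 1: 110011 XOR 100101 = 010110
  pos 2: 101100 XOR 100101 = 001001
  pos 4: 100101 XOR 100101 = 000000
Remainder = 01101 (nonzero — an error is detected).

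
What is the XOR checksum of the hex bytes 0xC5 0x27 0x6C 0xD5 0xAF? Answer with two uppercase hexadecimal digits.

XOR the bytes together:
  start with 0xC5
  0xC5 ⊕ 0x27 = 0xE2
  0xE2 ⊕ 0x6C = 0x8E
  0x8E ⊕ 0xD5 = 0x5B
  0x5B ⊕ 0xAF = 0xF4

F4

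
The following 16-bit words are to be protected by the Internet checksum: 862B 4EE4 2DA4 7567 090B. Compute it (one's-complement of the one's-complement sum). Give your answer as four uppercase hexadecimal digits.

One's-complement addition (fold any carry out of bit 15 back into bit 0):
  0x862B + 0x4EE4 = 0x0D50F
  0xD50F + 0x2DA4 = 0x102B3 → wrap carry → 0x02B4
  0x02B4 + 0x7567 = 0x0781B
  0x781B + 0x090B = 0x08126
One's-complement sum = 0x8126.
Checksum = ~0x8126 & 0xFFFF = 0x7ED9.

7ED9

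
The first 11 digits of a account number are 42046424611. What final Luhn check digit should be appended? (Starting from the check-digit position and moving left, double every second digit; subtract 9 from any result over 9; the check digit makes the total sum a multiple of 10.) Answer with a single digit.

5

Partial digits right→left: 1 1 6 4 2 4 6 4 0 2 4
Double every second digit counting from the check-digit position (so the 1st, 3rd, 5th, ... of the partial from the right).
  doubled (with −9 where >9): 2 3 4 3 0 8 → sum 20
  kept as-is: 1 4 4 4 2 → sum 15
Total = 20 + 15 = 35.
Check digit = (10 − (35 mod 10)) mod 10 = 5.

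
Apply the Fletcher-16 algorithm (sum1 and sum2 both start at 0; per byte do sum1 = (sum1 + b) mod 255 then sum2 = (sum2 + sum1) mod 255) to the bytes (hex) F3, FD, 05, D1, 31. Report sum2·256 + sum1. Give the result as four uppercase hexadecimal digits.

Running sums (mod 255):
  after byte 0 (F3): sum1=243, sum2=243
  after byte 1 (FD): sum1=241, sum2=229
  after byte 2 (05): sum1=246, sum2=220
  after byte 3 (D1): sum1=200, sum2=165
  after byte 4 (31): sum1=249, sum2=159
Checksum = sum2·256 + sum1 = 159·256 + 249 = 40953 = 0x9FF9.

9FF9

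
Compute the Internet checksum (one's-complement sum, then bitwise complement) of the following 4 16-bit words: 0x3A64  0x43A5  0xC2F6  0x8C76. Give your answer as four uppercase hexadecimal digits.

3289

One's-complement addition (fold any carry out of bit 15 back into bit 0):
  0x3A64 + 0x43A5 = 0x07E09
  0x7E09 + 0xC2F6 = 0x140FF → wrap carry → 0x4100
  0x4100 + 0x8C76 = 0x0CD76
One's-complement sum = 0xCD76.
Checksum = ~0xCD76 & 0xFFFF = 0x3289.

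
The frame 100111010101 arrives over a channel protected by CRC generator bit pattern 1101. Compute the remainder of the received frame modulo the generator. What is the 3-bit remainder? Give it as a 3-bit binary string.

000

Modulo-2 division of 100111010101 by 1101:
  pos 0: 1001 XOR 1101 = 0100
  pos 1: 1001 XOR 1101 = 0100
  pos 2: 1001 XOR 1101 = 0100
  pos 3: 1000 XOR 1101 = 0101
  pos 4: 1011 XOR 1101 = 0110
  pos 5: 1100 XOR 1101 = 0001
  pos 8: 1101 XOR 1101 = 0000
Remainder = 000 (zero — the frame passes the CRC check).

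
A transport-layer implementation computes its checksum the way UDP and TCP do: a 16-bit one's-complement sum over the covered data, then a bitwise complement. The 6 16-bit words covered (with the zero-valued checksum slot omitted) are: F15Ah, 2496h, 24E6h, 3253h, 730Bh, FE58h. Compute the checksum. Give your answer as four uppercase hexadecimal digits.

One's-complement addition (fold any carry out of bit 15 back into bit 0):
  0xF15A + 0x2496 = 0x115F0 → wrap carry → 0x15F1
  0x15F1 + 0x24E6 = 0x03AD7
  0x3AD7 + 0x3253 = 0x06D2A
  0x6D2A + 0x730B = 0x0E035
  0xE035 + 0xFE58 = 0x1DE8D → wrap carry → 0xDE8E
One's-complement sum = 0xDE8E.
Checksum = ~0xDE8E & 0xFFFF = 0x2171.

2171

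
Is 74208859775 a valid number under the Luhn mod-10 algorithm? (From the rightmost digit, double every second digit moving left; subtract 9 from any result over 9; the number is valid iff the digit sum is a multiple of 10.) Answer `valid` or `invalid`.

From the right, keep odd positions and double even positions (subtract 9 from any doubled value over 9):
  doubled (positions 2,4,...): 5 9 7 0 8 → sum 29
  kept (positions 1,3,...): 5 7 5 8 2 7 → sum 34
Total = 63.
63 mod 10 = 3, so the number is invalid.

invalid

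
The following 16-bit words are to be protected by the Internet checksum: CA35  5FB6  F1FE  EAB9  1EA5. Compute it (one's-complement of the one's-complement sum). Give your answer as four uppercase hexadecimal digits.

DAB5

One's-complement addition (fold any carry out of bit 15 back into bit 0):
  0xCA35 + 0x5FB6 = 0x129EB → wrap carry → 0x29EC
  0x29EC + 0xF1FE = 0x11BEA → wrap carry → 0x1BEB
  0x1BEB + 0xEAB9 = 0x106A4 → wrap carry → 0x06A5
  0x06A5 + 0x1EA5 = 0x0254A
One's-complement sum = 0x254A.
Checksum = ~0x254A & 0xFFFF = 0xDAB5.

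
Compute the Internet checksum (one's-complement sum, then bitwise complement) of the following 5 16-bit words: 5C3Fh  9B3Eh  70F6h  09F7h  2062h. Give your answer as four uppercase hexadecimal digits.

One's-complement addition (fold any carry out of bit 15 back into bit 0):
  0x5C3F + 0x9B3E = 0x0F77D
  0xF77D + 0x70F6 = 0x16873 → wrap carry → 0x6874
  0x6874 + 0x09F7 = 0x0726B
  0x726B + 0x2062 = 0x092CD
One's-complement sum = 0x92CD.
Checksum = ~0x92CD & 0xFFFF = 0x6D32.

6D32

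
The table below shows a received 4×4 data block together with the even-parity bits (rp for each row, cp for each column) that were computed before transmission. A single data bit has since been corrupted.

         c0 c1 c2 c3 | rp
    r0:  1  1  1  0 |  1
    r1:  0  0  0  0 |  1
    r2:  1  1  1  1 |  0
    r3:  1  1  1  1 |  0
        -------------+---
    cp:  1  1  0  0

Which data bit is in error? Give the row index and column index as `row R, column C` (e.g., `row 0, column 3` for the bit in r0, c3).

row 1, column 2

Recompute each row's even parity and compare to rp:
  r0: data parity 1, sent rp 1 → ok
  r1: data parity 0, sent rp 1 → mismatch
  r2: data parity 0, sent rp 0 → ok
  r3: data parity 0, sent rp 0 → ok
Recompute each column's even parity and compare to cp:
  c0: data parity 1, sent cp 1 → ok
  c1: data parity 1, sent cp 1 → ok
  c2: data parity 1, sent cp 0 → mismatch
  c3: data parity 0, sent cp 0 → ok
Exactly one row (r1) and one column (c2) fail → the flipped bit is at their intersection.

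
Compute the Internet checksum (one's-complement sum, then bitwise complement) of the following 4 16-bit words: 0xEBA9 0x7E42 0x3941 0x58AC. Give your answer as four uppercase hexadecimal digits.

One's-complement addition (fold any carry out of bit 15 back into bit 0):
  0xEBA9 + 0x7E42 = 0x169EB → wrap carry → 0x69EC
  0x69EC + 0x3941 = 0x0A32D
  0xA32D + 0x58AC = 0x0FBD9
One's-complement sum = 0xFBD9.
Checksum = ~0xFBD9 & 0xFFFF = 0x0426.

0426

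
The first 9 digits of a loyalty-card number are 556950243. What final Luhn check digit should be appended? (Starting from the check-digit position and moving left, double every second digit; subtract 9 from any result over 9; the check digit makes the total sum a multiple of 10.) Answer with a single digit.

Partial digits right→left: 3 4 2 0 5 9 6 5 5
Double every second digit counting from the check-digit position (so the 1st, 3rd, 5th, ... of the partial from the right).
  doubled (with −9 where >9): 6 4 1 3 1 → sum 15
  kept as-is: 4 0 9 5 → sum 18
Total = 15 + 18 = 33.
Check digit = (10 − (33 mod 10)) mod 10 = 7.

7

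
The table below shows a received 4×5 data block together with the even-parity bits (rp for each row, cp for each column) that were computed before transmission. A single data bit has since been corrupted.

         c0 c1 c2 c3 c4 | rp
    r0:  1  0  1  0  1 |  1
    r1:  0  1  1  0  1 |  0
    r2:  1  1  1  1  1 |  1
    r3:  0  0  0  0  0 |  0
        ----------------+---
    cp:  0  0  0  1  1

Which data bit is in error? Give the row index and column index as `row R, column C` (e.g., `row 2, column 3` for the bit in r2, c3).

row 1, column 2

Recompute each row's even parity and compare to rp:
  r0: data parity 1, sent rp 1 → ok
  r1: data parity 1, sent rp 0 → mismatch
  r2: data parity 1, sent rp 1 → ok
  r3: data parity 0, sent rp 0 → ok
Recompute each column's even parity and compare to cp:
  c0: data parity 0, sent cp 0 → ok
  c1: data parity 0, sent cp 0 → ok
  c2: data parity 1, sent cp 0 → mismatch
  c3: data parity 1, sent cp 1 → ok
  c4: data parity 1, sent cp 1 → ok
Exactly one row (r1) and one column (c2) fail → the flipped bit is at their intersection.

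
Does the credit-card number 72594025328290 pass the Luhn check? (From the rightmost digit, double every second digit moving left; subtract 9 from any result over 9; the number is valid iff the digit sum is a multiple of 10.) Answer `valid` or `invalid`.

From the right, keep odd positions and double even positions (subtract 9 from any doubled value over 9):
  doubled (positions 2,4,...): 9 7 6 4 8 1 5 → sum 40
  kept (positions 1,3,...): 0 2 2 5 0 9 2 → sum 20
Total = 60.
60 mod 10 = 0, so the number is valid.

valid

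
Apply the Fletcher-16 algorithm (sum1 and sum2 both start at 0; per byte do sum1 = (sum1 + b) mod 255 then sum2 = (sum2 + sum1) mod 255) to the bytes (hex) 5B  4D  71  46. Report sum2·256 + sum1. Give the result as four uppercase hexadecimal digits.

Running sums (mod 255):
  after byte 0 (5B): sum1=91, sum2=91
  after byte 1 (4D): sum1=168, sum2=4
  after byte 2 (71): sum1=26, sum2=30
  after byte 3 (46): sum1=96, sum2=126
Checksum = sum2·256 + sum1 = 126·256 + 96 = 32352 = 0x7E60.

7E60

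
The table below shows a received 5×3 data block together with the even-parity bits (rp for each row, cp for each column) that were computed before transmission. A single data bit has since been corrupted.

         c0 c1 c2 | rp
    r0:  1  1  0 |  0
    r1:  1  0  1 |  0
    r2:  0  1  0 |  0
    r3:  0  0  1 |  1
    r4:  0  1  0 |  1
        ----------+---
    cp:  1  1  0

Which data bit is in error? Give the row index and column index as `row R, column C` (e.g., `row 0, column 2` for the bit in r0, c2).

Recompute each row's even parity and compare to rp:
  r0: data parity 0, sent rp 0 → ok
  r1: data parity 0, sent rp 0 → ok
  r2: data parity 1, sent rp 0 → mismatch
  r3: data parity 1, sent rp 1 → ok
  r4: data parity 1, sent rp 1 → ok
Recompute each column's even parity and compare to cp:
  c0: data parity 0, sent cp 1 → mismatch
  c1: data parity 1, sent cp 1 → ok
  c2: data parity 0, sent cp 0 → ok
Exactly one row (r2) and one column (c0) fail → the flipped bit is at their intersection.

row 2, column 0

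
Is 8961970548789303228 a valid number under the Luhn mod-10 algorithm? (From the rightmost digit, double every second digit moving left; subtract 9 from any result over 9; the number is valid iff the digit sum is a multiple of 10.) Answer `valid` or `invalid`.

From the right, keep odd positions and double even positions (subtract 9 from any doubled value over 9):
  doubled (positions 2,4,...): 4 6 6 7 7 1 5 2 9 → sum 47
  kept (positions 1,3,...): 8 2 0 9 7 4 0 9 6 8 → sum 53
Total = 100.
100 mod 10 = 0, so the number is valid.

valid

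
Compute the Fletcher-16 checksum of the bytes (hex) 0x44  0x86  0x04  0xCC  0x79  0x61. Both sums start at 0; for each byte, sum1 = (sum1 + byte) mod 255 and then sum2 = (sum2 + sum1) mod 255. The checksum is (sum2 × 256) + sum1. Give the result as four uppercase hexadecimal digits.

Running sums (mod 255):
  after byte 0 (0x44): sum1=68, sum2=68
  after byte 1 (0x86): sum1=202, sum2=15
  after byte 2 (0x04): sum1=206, sum2=221
  after byte 3 (0xCC): sum1=155, sum2=121
  after byte 4 (0x79): sum1=21, sum2=142
  after byte 5 (0x61): sum1=118, sum2=5
Checksum = sum2·256 + sum1 = 5·256 + 118 = 1398 = 0x0576.

0576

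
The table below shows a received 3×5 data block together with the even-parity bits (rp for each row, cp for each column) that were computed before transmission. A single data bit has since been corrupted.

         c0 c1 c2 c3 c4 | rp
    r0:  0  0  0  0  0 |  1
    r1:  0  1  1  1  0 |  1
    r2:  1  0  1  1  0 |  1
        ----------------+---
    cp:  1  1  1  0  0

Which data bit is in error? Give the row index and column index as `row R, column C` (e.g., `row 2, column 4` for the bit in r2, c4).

Recompute each row's even parity and compare to rp:
  r0: data parity 0, sent rp 1 → mismatch
  r1: data parity 1, sent rp 1 → ok
  r2: data parity 1, sent rp 1 → ok
Recompute each column's even parity and compare to cp:
  c0: data parity 1, sent cp 1 → ok
  c1: data parity 1, sent cp 1 → ok
  c2: data parity 0, sent cp 1 → mismatch
  c3: data parity 0, sent cp 0 → ok
  c4: data parity 0, sent cp 0 → ok
Exactly one row (r0) and one column (c2) fail → the flipped bit is at their intersection.

row 0, column 2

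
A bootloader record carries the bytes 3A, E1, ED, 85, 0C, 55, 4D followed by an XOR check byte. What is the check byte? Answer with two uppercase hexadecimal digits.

XOR the bytes together:
  start with 0x3A
  0x3A ⊕ 0xE1 = 0xDB
  0xDB ⊕ 0xED = 0x36
  0x36 ⊕ 0x85 = 0xB3
  0xB3 ⊕ 0x0C = 0xBF
  0xBF ⊕ 0x55 = 0xEA
  0xEA ⊕ 0x4D = 0xA7

A7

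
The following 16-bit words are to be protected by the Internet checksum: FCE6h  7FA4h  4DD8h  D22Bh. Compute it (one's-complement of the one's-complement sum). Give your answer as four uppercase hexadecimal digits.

6370

One's-complement addition (fold any carry out of bit 15 back into bit 0):
  0xFCE6 + 0x7FA4 = 0x17C8A → wrap carry → 0x7C8B
  0x7C8B + 0x4DD8 = 0x0CA63
  0xCA63 + 0xD22B = 0x19C8E → wrap carry → 0x9C8F
One's-complement sum = 0x9C8F.
Checksum = ~0x9C8F & 0xFFFF = 0x6370.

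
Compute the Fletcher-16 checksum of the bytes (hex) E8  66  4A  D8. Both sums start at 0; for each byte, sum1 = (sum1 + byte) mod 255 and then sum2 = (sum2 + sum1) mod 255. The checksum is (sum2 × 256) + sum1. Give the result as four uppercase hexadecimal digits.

4472

Running sums (mod 255):
  after byte 0 (E8): sum1=232, sum2=232
  after byte 1 (66): sum1=79, sum2=56
  after byte 2 (4A): sum1=153, sum2=209
  after byte 3 (D8): sum1=114, sum2=68
Checksum = sum2·256 + sum1 = 68·256 + 114 = 17522 = 0x4472.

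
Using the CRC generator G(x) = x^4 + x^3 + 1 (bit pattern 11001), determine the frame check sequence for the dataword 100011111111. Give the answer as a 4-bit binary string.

Append 4 zeros: 1000111111110000. Divide by 11001 (XOR where the leading bit is 1):
  pos 0: 10001 XOR 11001 = 01000
  pos 1: 10001 XOR 11001 = 01000
  pos 2: 10001 XOR 11001 = 01000
  pos 3: 10001 XOR 11001 = 01000
  pos 4: 10001 XOR 11001 = 01000
  pos 5: 10001 XOR 11001 = 01000
  pos 6: 10001 XOR 11001 = 01000
  pos 7: 10001 XOR 11001 = 01000
  pos 8: 10000 XOR 11001 = 01001
  pos 9: 10010 XOR 11001 = 01011
  pos 10: 10110 XOR 11001 = 01111
  pos 11: 11110 XOR 11001 = 00111
Remainder (last 4 bits) = 0111. This is the CRC / FCS.

0111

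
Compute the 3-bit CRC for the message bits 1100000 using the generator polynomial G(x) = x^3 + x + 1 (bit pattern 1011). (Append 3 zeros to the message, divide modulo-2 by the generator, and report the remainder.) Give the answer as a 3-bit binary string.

Append 3 zeros: 1100000000. Divide by 1011 (XOR where the leading bit is 1):
  pos 0: 1100 XOR 1011 = 0111
  pos 1: 1110 XOR 1011 = 0101
  pos 2: 1010 XOR 1011 = 0001
  pos 5: 1000 XOR 1011 = 0011
Remainder (last 3 bits) = 110. This is the CRC / FCS.

110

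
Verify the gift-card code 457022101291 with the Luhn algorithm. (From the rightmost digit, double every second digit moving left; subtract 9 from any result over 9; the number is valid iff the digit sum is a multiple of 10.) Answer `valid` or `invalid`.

valid

From the right, keep odd positions and double even positions (subtract 9 from any doubled value over 9):
  doubled (positions 2,4,...): 9 2 2 4 5 8 → sum 30
  kept (positions 1,3,...): 1 2 0 2 0 5 → sum 10
Total = 40.
40 mod 10 = 0, so the number is valid.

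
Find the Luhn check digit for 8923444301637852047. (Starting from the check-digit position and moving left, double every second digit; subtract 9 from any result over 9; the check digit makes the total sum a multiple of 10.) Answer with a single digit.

2

Partial digits right→left: 7 4 0 2 5 8 7 3 6 1 0 3 4 4 4 3 2 9 8
Double every second digit counting from the check-digit position (so the 1st, 3rd, 5th, ... of the partial from the right).
  doubled (with −9 where >9): 5 0 1 5 3 0 8 8 4 7 → sum 41
  kept as-is: 4 2 8 3 1 3 4 3 9 → sum 37
Total = 41 + 37 = 78.
Check digit = (10 − (78 mod 10)) mod 10 = 2.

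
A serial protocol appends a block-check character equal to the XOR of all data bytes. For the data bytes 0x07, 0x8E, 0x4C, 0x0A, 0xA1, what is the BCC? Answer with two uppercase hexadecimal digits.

XOR the bytes together:
  start with 0x07
  0x07 ⊕ 0x8E = 0x89
  0x89 ⊕ 0x4C = 0xC5
  0xC5 ⊕ 0x0A = 0xCF
  0xCF ⊕ 0xA1 = 0x6E

6E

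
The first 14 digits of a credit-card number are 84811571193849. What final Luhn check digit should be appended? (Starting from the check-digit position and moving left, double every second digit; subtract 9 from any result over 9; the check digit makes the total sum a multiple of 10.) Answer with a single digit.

Partial digits right→left: 9 4 8 3 9 1 1 7 5 1 1 8 4 8
Double every second digit counting from the check-digit position (so the 1st, 3rd, 5th, ... of the partial from the right).
  doubled (with −9 where >9): 9 7 9 2 1 2 8 → sum 38
  kept as-is: 4 3 1 7 1 8 8 → sum 32
Total = 38 + 32 = 70.
Check digit = (10 − (70 mod 10)) mod 10 = 0.

0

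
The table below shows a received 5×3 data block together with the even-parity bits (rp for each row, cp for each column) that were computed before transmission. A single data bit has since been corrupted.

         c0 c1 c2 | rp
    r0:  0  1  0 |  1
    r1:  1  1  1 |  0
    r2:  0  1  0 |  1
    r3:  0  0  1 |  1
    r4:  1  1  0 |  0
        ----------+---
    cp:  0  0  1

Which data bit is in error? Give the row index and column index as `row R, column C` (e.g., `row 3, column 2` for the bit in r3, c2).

Recompute each row's even parity and compare to rp:
  r0: data parity 1, sent rp 1 → ok
  r1: data parity 1, sent rp 0 → mismatch
  r2: data parity 1, sent rp 1 → ok
  r3: data parity 1, sent rp 1 → ok
  r4: data parity 0, sent rp 0 → ok
Recompute each column's even parity and compare to cp:
  c0: data parity 0, sent cp 0 → ok
  c1: data parity 0, sent cp 0 → ok
  c2: data parity 0, sent cp 1 → mismatch
Exactly one row (r1) and one column (c2) fail → the flipped bit is at their intersection.

row 1, column 2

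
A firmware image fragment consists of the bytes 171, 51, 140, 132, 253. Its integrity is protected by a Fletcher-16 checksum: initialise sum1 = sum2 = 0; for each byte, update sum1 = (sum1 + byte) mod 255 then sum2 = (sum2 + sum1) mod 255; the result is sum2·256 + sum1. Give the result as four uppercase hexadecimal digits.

Running sums (mod 255):
  after byte 0 (171): sum1=171, sum2=171
  after byte 1 (51): sum1=222, sum2=138
  after byte 2 (140): sum1=107, sum2=245
  after byte 3 (132): sum1=239, sum2=229
  after byte 4 (253): sum1=237, sum2=211
Checksum = sum2·256 + sum1 = 211·256 + 237 = 54253 = 0xD3ED.

D3ED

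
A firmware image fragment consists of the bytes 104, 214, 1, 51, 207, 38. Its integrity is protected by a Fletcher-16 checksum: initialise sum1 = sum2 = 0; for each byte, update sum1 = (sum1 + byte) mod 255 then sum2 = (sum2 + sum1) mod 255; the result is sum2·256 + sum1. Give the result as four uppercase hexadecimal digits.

Running sums (mod 255):
  after byte 0 (104): sum1=104, sum2=104
  after byte 1 (214): sum1=63, sum2=167
  after byte 2 (1): sum1=64, sum2=231
  after byte 3 (51): sum1=115, sum2=91
  after byte 4 (207): sum1=67, sum2=158
  after byte 5 (38): sum1=105, sum2=8
Checksum = sum2·256 + sum1 = 8·256 + 105 = 2153 = 0x0869.

0869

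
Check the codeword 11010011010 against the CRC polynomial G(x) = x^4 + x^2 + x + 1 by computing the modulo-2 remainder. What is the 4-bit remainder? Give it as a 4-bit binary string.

0000

Modulo-2 division of 11010011010 by 10111:
  pos 0: 11010 XOR 10111 = 01101
  pos 1: 11010 XOR 10111 = 01101
  pos 2: 11011 XOR 10111 = 01100
  pos 3: 11001 XOR 10111 = 01110
  pos 4: 11100 XOR 10111 = 01011
  pos 5: 10111 XOR 10111 = 00000
Remainder = 0000 (zero — the frame passes the CRC check).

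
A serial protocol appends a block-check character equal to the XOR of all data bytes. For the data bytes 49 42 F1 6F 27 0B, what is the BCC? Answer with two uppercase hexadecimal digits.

XOR the bytes together:
  start with 0x49
  0x49 ⊕ 0x42 = 0x0B
  0x0B ⊕ 0xF1 = 0xFA
  0xFA ⊕ 0x6F = 0x95
  0x95 ⊕ 0x27 = 0xB2
  0xB2 ⊕ 0x0B = 0xB9

B9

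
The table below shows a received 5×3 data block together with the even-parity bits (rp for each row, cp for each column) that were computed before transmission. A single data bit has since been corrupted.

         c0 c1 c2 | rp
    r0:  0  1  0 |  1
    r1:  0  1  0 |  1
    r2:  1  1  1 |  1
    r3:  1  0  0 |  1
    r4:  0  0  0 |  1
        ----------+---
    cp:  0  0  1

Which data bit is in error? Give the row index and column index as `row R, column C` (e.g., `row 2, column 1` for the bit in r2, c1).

row 4, column 1

Recompute each row's even parity and compare to rp:
  r0: data parity 1, sent rp 1 → ok
  r1: data parity 1, sent rp 1 → ok
  r2: data parity 1, sent rp 1 → ok
  r3: data parity 1, sent rp 1 → ok
  r4: data parity 0, sent rp 1 → mismatch
Recompute each column's even parity and compare to cp:
  c0: data parity 0, sent cp 0 → ok
  c1: data parity 1, sent cp 0 → mismatch
  c2: data parity 1, sent cp 1 → ok
Exactly one row (r4) and one column (c1) fail → the flipped bit is at their intersection.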